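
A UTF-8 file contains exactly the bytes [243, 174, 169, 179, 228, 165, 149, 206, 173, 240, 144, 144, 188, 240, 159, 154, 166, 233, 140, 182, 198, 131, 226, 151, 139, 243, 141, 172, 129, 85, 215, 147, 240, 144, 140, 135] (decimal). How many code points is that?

12

Byte at offset 0: 0xF3 = 11110011 → 4-byte char (#1). Advance 4.
Byte at offset 4: 0xE4 = 11100100 → 3-byte char (#2). Advance 3.
Byte at offset 7: 0xCE = 11001110 → 2-byte char (#3). Advance 2.
Byte at offset 9: 0xF0 = 11110000 → 4-byte char (#4). Advance 4.
Byte at offset 13: 0xF0 = 11110000 → 4-byte char (#5). Advance 4.
Byte at offset 17: 0xE9 = 11101001 → 3-byte char (#6). Advance 3.
Byte at offset 20: 0xC6 = 11000110 → 2-byte char (#7). Advance 2.
Byte at offset 22: 0xE2 = 11100010 → 3-byte char (#8). Advance 3.
Byte at offset 25: 0xF3 = 11110011 → 4-byte char (#9). Advance 4.
Byte at offset 29: 0x55 = 01010101 → 1-byte char (#10). Advance 1.
Byte at offset 30: 0xD7 = 11010111 → 2-byte char (#11). Advance 2.
Byte at offset 32: 0xF0 = 11110000 → 4-byte char (#12). Advance 4.
Reached end at offset 36 after 12 code points.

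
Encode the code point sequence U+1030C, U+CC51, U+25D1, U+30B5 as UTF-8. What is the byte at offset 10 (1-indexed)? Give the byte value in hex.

0x91

1-indexed offset 10 is 0-indexed offset 9.
U+1030C → 4-byte form F0 90 8C 8C at offsets 0–3.
U+CC51 → 3-byte form EC B1 91 at offsets 4–6.
U+25D1 → 3-byte form E2 97 91 at offsets 7–9.
Offset 9 falls in char 3's range; it's byte 3 of E2 97 91 = 0x91.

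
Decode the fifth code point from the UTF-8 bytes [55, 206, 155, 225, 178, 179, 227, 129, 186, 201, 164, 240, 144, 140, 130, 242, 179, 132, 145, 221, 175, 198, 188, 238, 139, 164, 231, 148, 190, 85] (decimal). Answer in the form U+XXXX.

Offset 0: leading byte 0x37 = 00110111 → 1-byte char #1 = 37.
Offset 1: leading byte 0xCE = 11001110 → 2-byte char #2 = CE 9B.
Offset 3: leading byte 0xE1 = 11100001 → 3-byte char #3 = E1 B2 B3.
Offset 6: leading byte 0xE3 = 11100011 → 3-byte char #4 = E3 81 BA.
Offset 9: leading byte 0xC9 = 11001001 → 2-byte char #5 = C9 A4.
Leading byte 0xC9 = 11001001 matches 110xxxxx → 2-byte sequence.
Byte 1: 0xC9 = 11001001, payload 01001 (5 bits).
Byte 2: 0xA4 = 10100100 (10xxxxxx ✓), payload 100100.
Concatenate: 01001100100 = 0x264 (11 bits → U+0264).

U+0264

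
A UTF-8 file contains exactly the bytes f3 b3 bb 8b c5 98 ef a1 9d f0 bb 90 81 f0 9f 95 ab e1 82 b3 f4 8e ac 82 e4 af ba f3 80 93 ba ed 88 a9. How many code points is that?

10

Byte at offset 0: 0xF3 = 11110011 → 4-byte char (#1). Advance 4.
Byte at offset 4: 0xC5 = 11000101 → 2-byte char (#2). Advance 2.
Byte at offset 6: 0xEF = 11101111 → 3-byte char (#3). Advance 3.
Byte at offset 9: 0xF0 = 11110000 → 4-byte char (#4). Advance 4.
Byte at offset 13: 0xF0 = 11110000 → 4-byte char (#5). Advance 4.
Byte at offset 17: 0xE1 = 11100001 → 3-byte char (#6). Advance 3.
Byte at offset 20: 0xF4 = 11110100 → 4-byte char (#7). Advance 4.
Byte at offset 24: 0xE4 = 11100100 → 3-byte char (#8). Advance 3.
Byte at offset 27: 0xF3 = 11110011 → 4-byte char (#9). Advance 4.
Byte at offset 31: 0xED = 11101101 → 3-byte char (#10). Advance 3.
Reached end at offset 34 after 10 code points.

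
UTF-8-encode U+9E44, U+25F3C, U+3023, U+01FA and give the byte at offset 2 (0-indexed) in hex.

0x84

U+9E44 → 3-byte form E9 B9 84 at offsets 0–2.
Offset 2 falls in char 1's range; it's byte 3 of E9 B9 84 = 0x84.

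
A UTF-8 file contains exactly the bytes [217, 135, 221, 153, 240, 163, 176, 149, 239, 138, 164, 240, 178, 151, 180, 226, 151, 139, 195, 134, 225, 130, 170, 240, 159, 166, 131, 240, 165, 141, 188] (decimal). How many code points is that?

10

Byte at offset 0: 0xD9 = 11011001 → 2-byte char (#1). Advance 2.
Byte at offset 2: 0xDD = 11011101 → 2-byte char (#2). Advance 2.
Byte at offset 4: 0xF0 = 11110000 → 4-byte char (#3). Advance 4.
Byte at offset 8: 0xEF = 11101111 → 3-byte char (#4). Advance 3.
Byte at offset 11: 0xF0 = 11110000 → 4-byte char (#5). Advance 4.
Byte at offset 15: 0xE2 = 11100010 → 3-byte char (#6). Advance 3.
Byte at offset 18: 0xC3 = 11000011 → 2-byte char (#7). Advance 2.
Byte at offset 20: 0xE1 = 11100001 → 3-byte char (#8). Advance 3.
Byte at offset 23: 0xF0 = 11110000 → 4-byte char (#9). Advance 4.
Byte at offset 27: 0xF0 = 11110000 → 4-byte char (#10). Advance 4.
Reached end at offset 31 after 10 code points.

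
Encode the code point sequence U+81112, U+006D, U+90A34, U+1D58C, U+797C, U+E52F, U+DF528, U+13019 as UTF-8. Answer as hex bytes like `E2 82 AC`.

F2 81 84 92 6D F2 90 A8 B4 F0 9D 96 8C E7 A5 BC EE 94 AF F3 9F 94 A8 F0 93 80 99

U+81112: 4-byte form → F2 81 84 92.
U+006D: 1-byte form → 6D.
U+90A34: 4-byte form → F2 90 A8 B4.
U+1D58C: 4-byte form → F0 9D 96 8C.
U+797C: 3-byte form → E7 A5 BC.
U+E52F: 3-byte form → EE 94 AF.
U+DF528: 4-byte form → F3 9F 94 A8.
U+13019: 4-byte form → F0 93 80 99.
Concatenated (27 bytes): F2 81 84 92 6D F2 90 A8 B4 F0 9D 96 8C E7 A5 BC EE 94 AF F3 9F 94 A8 F0 93 80 99.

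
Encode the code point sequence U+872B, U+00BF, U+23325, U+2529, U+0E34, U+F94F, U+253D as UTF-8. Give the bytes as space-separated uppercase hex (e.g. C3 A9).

U+872B: 3-byte form → E8 9C AB.
U+00BF: 2-byte form → C2 BF.
U+23325: 4-byte form → F0 A3 8C A5.
U+2529: 3-byte form → E2 94 A9.
U+0E34: 3-byte form → E0 B8 B4.
U+F94F: 3-byte form → EF A5 8F.
U+253D: 3-byte form → E2 94 BD.
Concatenated (21 bytes): E8 9C AB C2 BF F0 A3 8C A5 E2 94 A9 E0 B8 B4 EF A5 8F E2 94 BD.

E8 9C AB C2 BF F0 A3 8C A5 E2 94 A9 E0 B8 B4 EF A5 8F E2 94 BD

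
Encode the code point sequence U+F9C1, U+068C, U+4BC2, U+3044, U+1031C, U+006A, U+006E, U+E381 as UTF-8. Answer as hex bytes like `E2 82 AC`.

EF A7 81 DA 8C E4 AF 82 E3 81 84 F0 90 8C 9C 6A 6E EE 8E 81

U+F9C1: 3-byte form → EF A7 81.
U+068C: 2-byte form → DA 8C.
U+4BC2: 3-byte form → E4 AF 82.
U+3044: 3-byte form → E3 81 84.
U+1031C: 4-byte form → F0 90 8C 9C.
U+006A: 1-byte form → 6A.
U+006E: 1-byte form → 6E.
U+E381: 3-byte form → EE 8E 81.
Concatenated (20 bytes): EF A7 81 DA 8C E4 AF 82 E3 81 84 F0 90 8C 9C 6A 6E EE 8E 81.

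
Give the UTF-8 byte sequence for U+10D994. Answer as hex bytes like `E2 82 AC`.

F4 8D A6 94

U+10D994 = 0x10D994 = 1104276 decimal. In range U+10000–U+10FFFF → 4-byte form: 11110xxx 10xxxxxx 10xxxxxx 10xxxxxx.
Binary (21 bits): 100001101100110010100.
Split 3+6+6+6: 100 | 001101 | 100110 | 010100.
Byte 1: 11110100 = 0xF4.
Byte 2: 10001101 = 0x8D.
Byte 3: 10100110 = 0xA6.
Byte 4: 10010100 = 0x94.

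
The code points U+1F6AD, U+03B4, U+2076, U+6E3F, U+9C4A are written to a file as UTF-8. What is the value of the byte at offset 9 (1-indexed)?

0xB6

1-indexed offset 9 is 0-indexed offset 8.
U+1F6AD → 4-byte form F0 9F 9A AD at offsets 0–3.
U+03B4 → 2-byte form CE B4 at offsets 4–5.
U+2076 → 3-byte form E2 81 B6 at offsets 6–8.
Offset 8 falls in char 3's range; it's byte 3 of E2 81 B6 = 0xB6.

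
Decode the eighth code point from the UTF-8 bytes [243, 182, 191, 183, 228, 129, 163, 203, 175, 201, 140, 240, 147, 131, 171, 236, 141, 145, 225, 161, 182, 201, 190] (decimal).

U+027E

Offset 0: leading byte 0xF3 = 11110011 → 4-byte char #1 = F3 B6 BF B7.
Offset 4: leading byte 0xE4 = 11100100 → 3-byte char #2 = E4 81 A3.
Offset 7: leading byte 0xCB = 11001011 → 2-byte char #3 = CB AF.
Offset 9: leading byte 0xC9 = 11001001 → 2-byte char #4 = C9 8C.
Offset 11: leading byte 0xF0 = 11110000 → 4-byte char #5 = F0 93 83 AB.
Offset 15: leading byte 0xEC = 11101100 → 3-byte char #6 = EC 8D 91.
Offset 18: leading byte 0xE1 = 11100001 → 3-byte char #7 = E1 A1 B6.
Offset 21: leading byte 0xC9 = 11001001 → 2-byte char #8 = C9 BE.
Leading byte 0xC9 = 11001001 matches 110xxxxx → 2-byte sequence.
Byte 1: 0xC9 = 11001001, payload 01001 (5 bits).
Byte 2: 0xBE = 10111110 (10xxxxxx ✓), payload 111110.
Concatenate: 01001111110 = 0x27E (11 bits → U+027E).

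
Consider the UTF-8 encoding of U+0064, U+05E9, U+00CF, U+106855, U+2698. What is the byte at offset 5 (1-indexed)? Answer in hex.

1-indexed offset 5 is 0-indexed offset 4.
U+0064 → 1-byte form 64 at offsets 0–0.
U+05E9 → 2-byte form D7 A9 at offsets 1–2.
U+00CF → 2-byte form C3 8F at offsets 3–4.
Offset 4 falls in char 3's range; it's byte 2 of C3 8F = 0x8F.

0x8F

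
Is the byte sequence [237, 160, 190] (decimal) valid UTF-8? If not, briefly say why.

invalid (encodes a surrogate (U+D800–U+DFFF))

Structurally a 3-byte sequence; payload = 0xD83E.
But 0xD83E is in U+D800–U+DFFF, the surrogate range. Surrogates are not Unicode scalar values and are forbidden in UTF-8.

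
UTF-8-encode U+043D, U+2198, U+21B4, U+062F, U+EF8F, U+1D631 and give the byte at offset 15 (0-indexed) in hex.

0x98

U+043D → 2-byte form D0 BD at offsets 0–1.
U+2198 → 3-byte form E2 86 98 at offsets 2–4.
U+21B4 → 3-byte form E2 86 B4 at offsets 5–7.
U+062F → 2-byte form D8 AF at offsets 8–9.
U+EF8F → 3-byte form EE BE 8F at offsets 10–12.
U+1D631 → 4-byte form F0 9D 98 B1 at offsets 13–16.
Offset 15 falls in char 6's range; it's byte 3 of F0 9D 98 B1 = 0x98.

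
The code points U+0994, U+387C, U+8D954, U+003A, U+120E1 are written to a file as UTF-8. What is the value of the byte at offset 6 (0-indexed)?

0xF2

U+0994 → 3-byte form E0 A6 94 at offsets 0–2.
U+387C → 3-byte form E3 A1 BC at offsets 3–5.
U+8D954 → 4-byte form F2 8D A5 94 at offsets 6–9.
Offset 6 falls in char 3's range; it's byte 1 of F2 8D A5 94 = 0xF2.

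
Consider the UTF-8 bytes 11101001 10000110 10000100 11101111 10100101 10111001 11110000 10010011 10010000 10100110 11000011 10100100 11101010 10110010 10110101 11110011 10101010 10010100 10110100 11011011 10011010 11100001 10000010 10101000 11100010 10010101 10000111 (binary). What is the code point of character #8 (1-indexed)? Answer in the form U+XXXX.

Offset 0: leading byte 0xE9 = 11101001 → 3-byte char #1 = E9 86 84.
Offset 3: leading byte 0xEF = 11101111 → 3-byte char #2 = EF A5 B9.
Offset 6: leading byte 0xF0 = 11110000 → 4-byte char #3 = F0 93 90 A6.
Offset 10: leading byte 0xC3 = 11000011 → 2-byte char #4 = C3 A4.
Offset 12: leading byte 0xEA = 11101010 → 3-byte char #5 = EA B2 B5.
Offset 15: leading byte 0xF3 = 11110011 → 4-byte char #6 = F3 AA 94 B4.
Offset 19: leading byte 0xDB = 11011011 → 2-byte char #7 = DB 9A.
Offset 21: leading byte 0xE1 = 11100001 → 3-byte char #8 = E1 82 A8.
Leading byte 0xE1 = 11100001 matches 1110xxxx → 3-byte sequence.
Byte 1: 0xE1 = 11100001, payload 0001 (4 bits).
Byte 2: 0x82 = 10000010 (10xxxxxx ✓), payload 000010.
Byte 3: 0xA8 = 10101000 (10xxxxxx ✓), payload 101000.
Concatenate: 0001000010101000 = 0x10A8 (16 bits → U+10A8).

U+10A8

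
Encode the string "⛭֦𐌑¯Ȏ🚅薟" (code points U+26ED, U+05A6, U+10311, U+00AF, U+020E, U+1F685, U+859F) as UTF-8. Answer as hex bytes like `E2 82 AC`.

E2 9B AD D6 A6 F0 90 8C 91 C2 AF C8 8E F0 9F 9A 85 E8 96 9F

U+26ED: 3-byte form → E2 9B AD.
U+05A6: 2-byte form → D6 A6.
U+10311: 4-byte form → F0 90 8C 91.
U+00AF: 2-byte form → C2 AF.
U+020E: 2-byte form → C8 8E.
U+1F685: 4-byte form → F0 9F 9A 85.
U+859F: 3-byte form → E8 96 9F.
Concatenated (20 bytes): E2 9B AD D6 A6 F0 90 8C 91 C2 AF C8 8E F0 9F 9A 85 E8 96 9F.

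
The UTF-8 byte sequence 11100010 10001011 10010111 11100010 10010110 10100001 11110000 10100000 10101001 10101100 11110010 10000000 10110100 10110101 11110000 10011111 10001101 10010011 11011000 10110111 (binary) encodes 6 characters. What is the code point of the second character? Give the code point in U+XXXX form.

U+25A1

Offset 0: leading byte 0xE2 = 11100010 → 3-byte char #1 = E2 8B 97.
Offset 3: leading byte 0xE2 = 11100010 → 3-byte char #2 = E2 96 A1.
Leading byte 0xE2 = 11100010 matches 1110xxxx → 3-byte sequence.
Byte 1: 0xE2 = 11100010, payload 0010 (4 bits).
Byte 2: 0x96 = 10010110 (10xxxxxx ✓), payload 010110.
Byte 3: 0xA1 = 10100001 (10xxxxxx ✓), payload 100001.
Concatenate: 0010010110100001 = 0x25A1 (16 bits → U+25A1).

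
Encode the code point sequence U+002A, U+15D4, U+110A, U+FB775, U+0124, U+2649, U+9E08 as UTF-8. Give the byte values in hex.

U+002A: 1-byte form → 2A.
U+15D4: 3-byte form → E1 97 94.
U+110A: 3-byte form → E1 84 8A.
U+FB775: 4-byte form → F3 BB 9D B5.
U+0124: 2-byte form → C4 A4.
U+2649: 3-byte form → E2 99 89.
U+9E08: 3-byte form → E9 B8 88.
Concatenated (19 bytes): 2A E1 97 94 E1 84 8A F3 BB 9D B5 C4 A4 E2 99 89 E9 B8 88.

2A E1 97 94 E1 84 8A F3 BB 9D B5 C4 A4 E2 99 89 E9 B8 88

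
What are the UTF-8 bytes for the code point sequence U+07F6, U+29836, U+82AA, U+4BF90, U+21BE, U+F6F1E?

U+07F6: 2-byte form → DF B6.
U+29836: 4-byte form → F0 A9 A0 B6.
U+82AA: 3-byte form → E8 8A AA.
U+4BF90: 4-byte form → F1 8B BE 90.
U+21BE: 3-byte form → E2 86 BE.
U+F6F1E: 4-byte form → F3 B6 BC 9E.
Concatenated (20 bytes): DF B6 F0 A9 A0 B6 E8 8A AA F1 8B BE 90 E2 86 BE F3 B6 BC 9E.

DF B6 F0 A9 A0 B6 E8 8A AA F1 8B BE 90 E2 86 BE F3 B6 BC 9E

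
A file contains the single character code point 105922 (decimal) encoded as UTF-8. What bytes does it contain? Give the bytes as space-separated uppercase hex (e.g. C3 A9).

F0 99 B7 82

U+19DC2 = 0x19DC2 = 105922 decimal. In range U+10000–U+10FFFF → 4-byte form: 11110xxx 10xxxxxx 10xxxxxx 10xxxxxx.
Binary (21 bits): 000011001110111000010.
Split 3+6+6+6: 000 | 011001 | 110111 | 000010.
Byte 1: 11110000 = 0xF0.
Byte 2: 10011001 = 0x99.
Byte 3: 10110111 = 0xB7.
Byte 4: 10000010 = 0x82.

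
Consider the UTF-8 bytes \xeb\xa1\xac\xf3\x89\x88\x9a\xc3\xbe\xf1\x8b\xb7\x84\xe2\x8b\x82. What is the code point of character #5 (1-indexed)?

Offset 0: leading byte 0xEB = 11101011 → 3-byte char #1 = EB A1 AC.
Offset 3: leading byte 0xF3 = 11110011 → 4-byte char #2 = F3 89 88 9A.
Offset 7: leading byte 0xC3 = 11000011 → 2-byte char #3 = C3 BE.
Offset 9: leading byte 0xF1 = 11110001 → 4-byte char #4 = F1 8B B7 84.
Offset 13: leading byte 0xE2 = 11100010 → 3-byte char #5 = E2 8B 82.
Leading byte 0xE2 = 11100010 matches 1110xxxx → 3-byte sequence.
Byte 1: 0xE2 = 11100010, payload 0010 (4 bits).
Byte 2: 0x8B = 10001011 (10xxxxxx ✓), payload 001011.
Byte 3: 0x82 = 10000010 (10xxxxxx ✓), payload 000010.
Concatenate: 0010001011000010 = 0x22C2 (16 bits → U+22C2).

U+22C2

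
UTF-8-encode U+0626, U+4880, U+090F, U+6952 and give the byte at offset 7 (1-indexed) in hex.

1-indexed offset 7 is 0-indexed offset 6.
U+0626 → 2-byte form D8 A6 at offsets 0–1.
U+4880 → 3-byte form E4 A2 80 at offsets 2–4.
U+090F → 3-byte form E0 A4 8F at offsets 5–7.
Offset 6 falls in char 3's range; it's byte 2 of E0 A4 8F = 0xA4.

0xA4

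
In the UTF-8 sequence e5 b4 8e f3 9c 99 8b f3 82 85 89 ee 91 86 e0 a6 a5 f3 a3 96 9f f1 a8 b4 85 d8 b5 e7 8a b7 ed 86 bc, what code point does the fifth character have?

U+09A5

Offset 0: leading byte 0xE5 = 11100101 → 3-byte char #1 = E5 B4 8E.
Offset 3: leading byte 0xF3 = 11110011 → 4-byte char #2 = F3 9C 99 8B.
Offset 7: leading byte 0xF3 = 11110011 → 4-byte char #3 = F3 82 85 89.
Offset 11: leading byte 0xEE = 11101110 → 3-byte char #4 = EE 91 86.
Offset 14: leading byte 0xE0 = 11100000 → 3-byte char #5 = E0 A6 A5.
Leading byte 0xE0 = 11100000 matches 1110xxxx → 3-byte sequence.
Byte 1: 0xE0 = 11100000, payload 0000 (4 bits).
Byte 2: 0xA6 = 10100110 (10xxxxxx ✓), payload 100110.
Byte 3: 0xA5 = 10100101 (10xxxxxx ✓), payload 100101.
Concatenate: 0000100110100101 = 0x9A5 (16 bits → U+09A5).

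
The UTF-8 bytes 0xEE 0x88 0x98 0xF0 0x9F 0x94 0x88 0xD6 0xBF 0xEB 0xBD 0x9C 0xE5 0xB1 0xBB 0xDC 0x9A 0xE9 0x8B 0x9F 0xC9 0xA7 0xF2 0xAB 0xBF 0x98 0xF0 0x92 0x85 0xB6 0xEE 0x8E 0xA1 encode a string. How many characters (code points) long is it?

Byte at offset 0: 0xEE = 11101110 → 3-byte char (#1). Advance 3.
Byte at offset 3: 0xF0 = 11110000 → 4-byte char (#2). Advance 4.
Byte at offset 7: 0xD6 = 11010110 → 2-byte char (#3). Advance 2.
Byte at offset 9: 0xEB = 11101011 → 3-byte char (#4). Advance 3.
Byte at offset 12: 0xE5 = 11100101 → 3-byte char (#5). Advance 3.
Byte at offset 15: 0xDC = 11011100 → 2-byte char (#6). Advance 2.
Byte at offset 17: 0xE9 = 11101001 → 3-byte char (#7). Advance 3.
Byte at offset 20: 0xC9 = 11001001 → 2-byte char (#8). Advance 2.
Byte at offset 22: 0xF2 = 11110010 → 4-byte char (#9). Advance 4.
Byte at offset 26: 0xF0 = 11110000 → 4-byte char (#10). Advance 4.
Byte at offset 30: 0xEE = 11101110 → 3-byte char (#11). Advance 3.
Reached end at offset 33 after 11 code points.

11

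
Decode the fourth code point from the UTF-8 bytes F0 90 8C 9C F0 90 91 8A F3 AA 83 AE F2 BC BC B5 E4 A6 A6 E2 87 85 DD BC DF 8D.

Offset 0: leading byte 0xF0 = 11110000 → 4-byte char #1 = F0 90 8C 9C.
Offset 4: leading byte 0xF0 = 11110000 → 4-byte char #2 = F0 90 91 8A.
Offset 8: leading byte 0xF3 = 11110011 → 4-byte char #3 = F3 AA 83 AE.
Offset 12: leading byte 0xF2 = 11110010 → 4-byte char #4 = F2 BC BC B5.
Leading byte 0xF2 = 11110010 matches 11110xxx → 4-byte sequence.
Byte 1: 0xF2 = 11110010, payload 010 (3 bits).
Byte 2: 0xBC = 10111100 (10xxxxxx ✓), payload 111100.
Byte 3: 0xBC = 10111100 (10xxxxxx ✓), payload 111100.
Byte 4: 0xB5 = 10110101 (10xxxxxx ✓), payload 110101.
Concatenate: 010111100111100110101 = 0xBCF35 (21 bits → U+BCF35).

U+BCF35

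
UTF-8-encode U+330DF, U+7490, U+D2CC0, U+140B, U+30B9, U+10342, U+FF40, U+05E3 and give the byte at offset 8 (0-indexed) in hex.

0x92

U+330DF → 4-byte form F0 B3 83 9F at offsets 0–3.
U+7490 → 3-byte form E7 92 90 at offsets 4–6.
U+D2CC0 → 4-byte form F3 92 B3 80 at offsets 7–10.
Offset 8 falls in char 3's range; it's byte 2 of F3 92 B3 80 = 0x92.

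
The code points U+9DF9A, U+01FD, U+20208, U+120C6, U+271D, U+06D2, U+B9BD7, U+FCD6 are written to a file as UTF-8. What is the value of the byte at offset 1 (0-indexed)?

0x9D

U+9DF9A → 4-byte form F2 9D BE 9A at offsets 0–3.
Offset 1 falls in char 1's range; it's byte 2 of F2 9D BE 9A = 0x9D.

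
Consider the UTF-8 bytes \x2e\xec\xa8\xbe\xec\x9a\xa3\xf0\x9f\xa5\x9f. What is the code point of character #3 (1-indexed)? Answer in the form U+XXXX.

U+C6A3

Offset 0: leading byte 0x2E = 00101110 → 1-byte char #1 = 2E.
Offset 1: leading byte 0xEC = 11101100 → 3-byte char #2 = EC A8 BE.
Offset 4: leading byte 0xEC = 11101100 → 3-byte char #3 = EC 9A A3.
Leading byte 0xEC = 11101100 matches 1110xxxx → 3-byte sequence.
Byte 1: 0xEC = 11101100, payload 1100 (4 bits).
Byte 2: 0x9A = 10011010 (10xxxxxx ✓), payload 011010.
Byte 3: 0xA3 = 10100011 (10xxxxxx ✓), payload 100011.
Concatenate: 1100011010100011 = 0xC6A3 (16 bits → U+C6A3).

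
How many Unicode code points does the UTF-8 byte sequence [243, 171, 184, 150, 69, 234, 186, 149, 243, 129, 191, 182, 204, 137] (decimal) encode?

Byte at offset 0: 0xF3 = 11110011 → 4-byte char (#1). Advance 4.
Byte at offset 4: 0x45 = 01000101 → 1-byte char (#2). Advance 1.
Byte at offset 5: 0xEA = 11101010 → 3-byte char (#3). Advance 3.
Byte at offset 8: 0xF3 = 11110011 → 4-byte char (#4). Advance 4.
Byte at offset 12: 0xCC = 11001100 → 2-byte char (#5). Advance 2.
Reached end at offset 14 after 5 code points.

5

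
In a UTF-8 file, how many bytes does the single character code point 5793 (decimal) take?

U+16A1 = 0x16A1. UTF-8 uses 1 byte below 0x80, 2 below 0x800, 3 below 0x10000, 4 up to 0x10FFFF. 0x16A1 is in U+0800–U+FFFF → 3 bytes.

3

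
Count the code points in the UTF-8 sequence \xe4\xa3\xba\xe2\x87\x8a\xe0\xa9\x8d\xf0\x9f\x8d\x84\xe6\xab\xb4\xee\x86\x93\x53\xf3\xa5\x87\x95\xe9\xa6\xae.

Byte at offset 0: 0xE4 = 11100100 → 3-byte char (#1). Advance 3.
Byte at offset 3: 0xE2 = 11100010 → 3-byte char (#2). Advance 3.
Byte at offset 6: 0xE0 = 11100000 → 3-byte char (#3). Advance 3.
Byte at offset 9: 0xF0 = 11110000 → 4-byte char (#4). Advance 4.
Byte at offset 13: 0xE6 = 11100110 → 3-byte char (#5). Advance 3.
Byte at offset 16: 0xEE = 11101110 → 3-byte char (#6). Advance 3.
Byte at offset 19: 0x53 = 01010011 → 1-byte char (#7). Advance 1.
Byte at offset 20: 0xF3 = 11110011 → 4-byte char (#8). Advance 4.
Byte at offset 24: 0xE9 = 11101001 → 3-byte char (#9). Advance 3.
Reached end at offset 27 after 9 code points.

9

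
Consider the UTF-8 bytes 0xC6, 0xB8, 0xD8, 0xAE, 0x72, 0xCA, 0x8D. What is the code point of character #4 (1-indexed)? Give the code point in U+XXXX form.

Offset 0: leading byte 0xC6 = 11000110 → 2-byte char #1 = C6 B8.
Offset 2: leading byte 0xD8 = 11011000 → 2-byte char #2 = D8 AE.
Offset 4: leading byte 0x72 = 01110010 → 1-byte char #3 = 72.
Offset 5: leading byte 0xCA = 11001010 → 2-byte char #4 = CA 8D.
Leading byte 0xCA = 11001010 matches 110xxxxx → 2-byte sequence.
Byte 1: 0xCA = 11001010, payload 01010 (5 bits).
Byte 2: 0x8D = 10001101 (10xxxxxx ✓), payload 001101.
Concatenate: 01010001101 = 0x28D (11 bits → U+028D).

U+028D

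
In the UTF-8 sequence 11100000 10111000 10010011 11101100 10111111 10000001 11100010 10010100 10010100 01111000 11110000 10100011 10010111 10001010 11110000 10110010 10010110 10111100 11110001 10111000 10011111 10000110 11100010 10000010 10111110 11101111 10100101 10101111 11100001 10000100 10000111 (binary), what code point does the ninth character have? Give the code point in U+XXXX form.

U+F96F

Offset 0: leading byte 0xE0 = 11100000 → 3-byte char #1 = E0 B8 93.
Offset 3: leading byte 0xEC = 11101100 → 3-byte char #2 = EC BF 81.
Offset 6: leading byte 0xE2 = 11100010 → 3-byte char #3 = E2 94 94.
Offset 9: leading byte 0x78 = 01111000 → 1-byte char #4 = 78.
Offset 10: leading byte 0xF0 = 11110000 → 4-byte char #5 = F0 A3 97 8A.
Offset 14: leading byte 0xF0 = 11110000 → 4-byte char #6 = F0 B2 96 BC.
Offset 18: leading byte 0xF1 = 11110001 → 4-byte char #7 = F1 B8 9F 86.
Offset 22: leading byte 0xE2 = 11100010 → 3-byte char #8 = E2 82 BE.
Offset 25: leading byte 0xEF = 11101111 → 3-byte char #9 = EF A5 AF.
Leading byte 0xEF = 11101111 matches 1110xxxx → 3-byte sequence.
Byte 1: 0xEF = 11101111, payload 1111 (4 bits).
Byte 2: 0xA5 = 10100101 (10xxxxxx ✓), payload 100101.
Byte 3: 0xAF = 10101111 (10xxxxxx ✓), payload 101111.
Concatenate: 1111100101101111 = 0xF96F (16 bits → U+F96F).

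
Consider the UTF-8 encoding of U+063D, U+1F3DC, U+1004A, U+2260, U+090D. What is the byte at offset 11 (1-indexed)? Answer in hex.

0xE2

1-indexed offset 11 is 0-indexed offset 10.
U+063D → 2-byte form D8 BD at offsets 0–1.
U+1F3DC → 4-byte form F0 9F 8F 9C at offsets 2–5.
U+1004A → 4-byte form F0 90 81 8A at offsets 6–9.
U+2260 → 3-byte form E2 89 A0 at offsets 10–12.
Offset 10 falls in char 4's range; it's byte 1 of E2 89 A0 = 0xE2.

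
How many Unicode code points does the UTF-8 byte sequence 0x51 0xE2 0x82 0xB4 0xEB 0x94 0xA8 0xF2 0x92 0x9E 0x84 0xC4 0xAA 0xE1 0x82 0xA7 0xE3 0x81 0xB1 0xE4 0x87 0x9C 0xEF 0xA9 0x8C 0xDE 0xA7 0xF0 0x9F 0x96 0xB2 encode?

Byte at offset 0: 0x51 = 01010001 → 1-byte char (#1). Advance 1.
Byte at offset 1: 0xE2 = 11100010 → 3-byte char (#2). Advance 3.
Byte at offset 4: 0xEB = 11101011 → 3-byte char (#3). Advance 3.
Byte at offset 7: 0xF2 = 11110010 → 4-byte char (#4). Advance 4.
Byte at offset 11: 0xC4 = 11000100 → 2-byte char (#5). Advance 2.
Byte at offset 13: 0xE1 = 11100001 → 3-byte char (#6). Advance 3.
Byte at offset 16: 0xE3 = 11100011 → 3-byte char (#7). Advance 3.
Byte at offset 19: 0xE4 = 11100100 → 3-byte char (#8). Advance 3.
Byte at offset 22: 0xEF = 11101111 → 3-byte char (#9). Advance 3.
Byte at offset 25: 0xDE = 11011110 → 2-byte char (#10). Advance 2.
Byte at offset 27: 0xF0 = 11110000 → 4-byte char (#11). Advance 4.
Reached end at offset 31 after 11 code points.

11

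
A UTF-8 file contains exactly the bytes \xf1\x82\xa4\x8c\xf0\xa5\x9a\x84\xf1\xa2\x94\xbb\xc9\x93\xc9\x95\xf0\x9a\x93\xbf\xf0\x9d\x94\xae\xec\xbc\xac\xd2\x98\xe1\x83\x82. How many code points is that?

Byte at offset 0: 0xF1 = 11110001 → 4-byte char (#1). Advance 4.
Byte at offset 4: 0xF0 = 11110000 → 4-byte char (#2). Advance 4.
Byte at offset 8: 0xF1 = 11110001 → 4-byte char (#3). Advance 4.
Byte at offset 12: 0xC9 = 11001001 → 2-byte char (#4). Advance 2.
Byte at offset 14: 0xC9 = 11001001 → 2-byte char (#5). Advance 2.
Byte at offset 16: 0xF0 = 11110000 → 4-byte char (#6). Advance 4.
Byte at offset 20: 0xF0 = 11110000 → 4-byte char (#7). Advance 4.
Byte at offset 24: 0xEC = 11101100 → 3-byte char (#8). Advance 3.
Byte at offset 27: 0xD2 = 11010010 → 2-byte char (#9). Advance 2.
Byte at offset 29: 0xE1 = 11100001 → 3-byte char (#10). Advance 3.
Reached end at offset 32 after 10 code points.

10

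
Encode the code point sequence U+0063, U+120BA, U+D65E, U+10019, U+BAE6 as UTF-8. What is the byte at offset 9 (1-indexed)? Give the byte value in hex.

0xF0

1-indexed offset 9 is 0-indexed offset 8.
U+0063 → 1-byte form 63 at offsets 0–0.
U+120BA → 4-byte form F0 92 82 BA at offsets 1–4.
U+D65E → 3-byte form ED 99 9E at offsets 5–7.
U+10019 → 4-byte form F0 90 80 99 at offsets 8–11.
Offset 8 falls in char 4's range; it's byte 1 of F0 90 80 99 = 0xF0.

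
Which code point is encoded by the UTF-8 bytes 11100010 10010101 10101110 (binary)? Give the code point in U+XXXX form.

Leading byte 0xE2 = 11100010 matches 1110xxxx → 3-byte sequence.
Byte 1: 0xE2 = 11100010, payload 0010 (4 bits).
Byte 2: 0x95 = 10010101 (10xxxxxx ✓), payload 010101.
Byte 3: 0xAE = 10101110 (10xxxxxx ✓), payload 101110.
Concatenate: 0010010101101110 = 0x256E (16 bits → U+256E).

U+256E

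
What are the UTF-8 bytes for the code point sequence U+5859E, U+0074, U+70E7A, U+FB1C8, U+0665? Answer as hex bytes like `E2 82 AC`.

F1 98 96 9E 74 F1 B0 B9 BA F3 BB 87 88 D9 A5

U+5859E: 4-byte form → F1 98 96 9E.
U+0074: 1-byte form → 74.
U+70E7A: 4-byte form → F1 B0 B9 BA.
U+FB1C8: 4-byte form → F3 BB 87 88.
U+0665: 2-byte form → D9 A5.
Concatenated (15 bytes): F1 98 96 9E 74 F1 B0 B9 BA F3 BB 87 88 D9 A5.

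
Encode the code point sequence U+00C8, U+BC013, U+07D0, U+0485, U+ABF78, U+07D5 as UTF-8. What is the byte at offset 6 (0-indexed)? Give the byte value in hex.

U+00C8 → 2-byte form C3 88 at offsets 0–1.
U+BC013 → 4-byte form F2 BC 80 93 at offsets 2–5.
U+07D0 → 2-byte form DF 90 at offsets 6–7.
Offset 6 falls in char 3's range; it's byte 1 of DF 90 = 0xDF.

0xDF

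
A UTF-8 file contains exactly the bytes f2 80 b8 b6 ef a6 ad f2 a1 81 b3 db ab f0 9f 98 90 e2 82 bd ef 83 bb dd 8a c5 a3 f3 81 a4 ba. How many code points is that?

Byte at offset 0: 0xF2 = 11110010 → 4-byte char (#1). Advance 4.
Byte at offset 4: 0xEF = 11101111 → 3-byte char (#2). Advance 3.
Byte at offset 7: 0xF2 = 11110010 → 4-byte char (#3). Advance 4.
Byte at offset 11: 0xDB = 11011011 → 2-byte char (#4). Advance 2.
Byte at offset 13: 0xF0 = 11110000 → 4-byte char (#5). Advance 4.
Byte at offset 17: 0xE2 = 11100010 → 3-byte char (#6). Advance 3.
Byte at offset 20: 0xEF = 11101111 → 3-byte char (#7). Advance 3.
Byte at offset 23: 0xDD = 11011101 → 2-byte char (#8). Advance 2.
Byte at offset 25: 0xC5 = 11000101 → 2-byte char (#9). Advance 2.
Byte at offset 27: 0xF3 = 11110011 → 4-byte char (#10). Advance 4.
Reached end at offset 31 after 10 code points.

10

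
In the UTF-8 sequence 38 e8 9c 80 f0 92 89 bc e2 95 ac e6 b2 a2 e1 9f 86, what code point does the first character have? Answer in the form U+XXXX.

Offset 0: leading byte 0x38 = 00111000 → 1-byte char #1 = 38.
Leading byte 0x38 = 00111000 matches 0xxxxxxx → 1-byte sequence.
Byte 1: 0x38 = 00111000, payload 0111000 (7 bits).
Concatenate: 0111000 = 0x38 (7 bits → U+0038).

U+0038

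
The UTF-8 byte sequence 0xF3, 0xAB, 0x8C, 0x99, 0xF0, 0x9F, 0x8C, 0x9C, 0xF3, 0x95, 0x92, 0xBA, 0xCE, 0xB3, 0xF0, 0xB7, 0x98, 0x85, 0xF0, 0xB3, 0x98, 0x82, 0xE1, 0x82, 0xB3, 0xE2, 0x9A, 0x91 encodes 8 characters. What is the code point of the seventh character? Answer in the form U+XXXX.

Offset 0: leading byte 0xF3 = 11110011 → 4-byte char #1 = F3 AB 8C 99.
Offset 4: leading byte 0xF0 = 11110000 → 4-byte char #2 = F0 9F 8C 9C.
Offset 8: leading byte 0xF3 = 11110011 → 4-byte char #3 = F3 95 92 BA.
Offset 12: leading byte 0xCE = 11001110 → 2-byte char #4 = CE B3.
Offset 14: leading byte 0xF0 = 11110000 → 4-byte char #5 = F0 B7 98 85.
Offset 18: leading byte 0xF0 = 11110000 → 4-byte char #6 = F0 B3 98 82.
Offset 22: leading byte 0xE1 = 11100001 → 3-byte char #7 = E1 82 B3.
Leading byte 0xE1 = 11100001 matches 1110xxxx → 3-byte sequence.
Byte 1: 0xE1 = 11100001, payload 0001 (4 bits).
Byte 2: 0x82 = 10000010 (10xxxxxx ✓), payload 000010.
Byte 3: 0xB3 = 10110011 (10xxxxxx ✓), payload 110011.
Concatenate: 0001000010110011 = 0x10B3 (16 bits → U+10B3).

U+10B3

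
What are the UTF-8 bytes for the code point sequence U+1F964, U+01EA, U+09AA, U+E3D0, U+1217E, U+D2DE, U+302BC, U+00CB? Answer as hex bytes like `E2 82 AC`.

F0 9F A5 A4 C7 AA E0 A6 AA EE 8F 90 F0 92 85 BE ED 8B 9E F0 B0 8A BC C3 8B

U+1F964: 4-byte form → F0 9F A5 A4.
U+01EA: 2-byte form → C7 AA.
U+09AA: 3-byte form → E0 A6 AA.
U+E3D0: 3-byte form → EE 8F 90.
U+1217E: 4-byte form → F0 92 85 BE.
U+D2DE: 3-byte form → ED 8B 9E.
U+302BC: 4-byte form → F0 B0 8A BC.
U+00CB: 2-byte form → C3 8B.
Concatenated (25 bytes): F0 9F A5 A4 C7 AA E0 A6 AA EE 8F 90 F0 92 85 BE ED 8B 9E F0 B0 8A BC C3 8B.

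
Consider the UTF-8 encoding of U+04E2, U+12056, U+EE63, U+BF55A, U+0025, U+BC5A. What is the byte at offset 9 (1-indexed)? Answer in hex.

1-indexed offset 9 is 0-indexed offset 8.
U+04E2 → 2-byte form D3 A2 at offsets 0–1.
U+12056 → 4-byte form F0 92 81 96 at offsets 2–5.
U+EE63 → 3-byte form EE B9 A3 at offsets 6–8.
Offset 8 falls in char 3's range; it's byte 3 of EE B9 A3 = 0xA3.

0xA3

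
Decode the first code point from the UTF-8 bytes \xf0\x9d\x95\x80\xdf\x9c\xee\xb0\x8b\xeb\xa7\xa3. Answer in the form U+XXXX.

Offset 0: leading byte 0xF0 = 11110000 → 4-byte char #1 = F0 9D 95 80.
Leading byte 0xF0 = 11110000 matches 11110xxx → 4-byte sequence.
Byte 1: 0xF0 = 11110000, payload 000 (3 bits).
Byte 2: 0x9D = 10011101 (10xxxxxx ✓), payload 011101.
Byte 3: 0x95 = 10010101 (10xxxxxx ✓), payload 010101.
Byte 4: 0x80 = 10000000 (10xxxxxx ✓), payload 000000.
Concatenate: 000011101010101000000 = 0x1D540 (21 bits → U+1D540).

U+1D540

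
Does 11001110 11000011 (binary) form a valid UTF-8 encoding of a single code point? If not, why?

invalid (non-continuation byte where continuation expected)

Leading byte 0xCE = 11001110 → 2-byte form.
Byte 2 is 0xC3 = 11000011, which is not 10xxxxxx — expected a continuation byte.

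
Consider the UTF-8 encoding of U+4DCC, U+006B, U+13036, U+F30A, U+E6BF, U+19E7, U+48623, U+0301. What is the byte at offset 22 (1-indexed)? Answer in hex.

1-indexed offset 22 is 0-indexed offset 21.
U+4DCC → 3-byte form E4 B7 8C at offsets 0–2.
U+006B → 1-byte form 6B at offsets 3–3.
U+13036 → 4-byte form F0 93 80 B6 at offsets 4–7.
U+F30A → 3-byte form EF 8C 8A at offsets 8–10.
U+E6BF → 3-byte form EE 9A BF at offsets 11–13.
U+19E7 → 3-byte form E1 A7 A7 at offsets 14–16.
U+48623 → 4-byte form F1 88 98 A3 at offsets 17–20.
U+0301 → 2-byte form CC 81 at offsets 21–22.
Offset 21 falls in char 8's range; it's byte 1 of CC 81 = 0xCC.

0xCC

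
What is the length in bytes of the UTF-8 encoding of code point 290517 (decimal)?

4

U+46ED5 = 0x46ED5. UTF-8 uses 1 byte below 0x80, 2 below 0x800, 3 below 0x10000, 4 up to 0x10FFFF. 0x46ED5 is in U+10000–U+10FFFF → 4 bytes.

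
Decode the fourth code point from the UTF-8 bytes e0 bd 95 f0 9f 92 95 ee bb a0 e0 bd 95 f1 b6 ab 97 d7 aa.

Offset 0: leading byte 0xE0 = 11100000 → 3-byte char #1 = E0 BD 95.
Offset 3: leading byte 0xF0 = 11110000 → 4-byte char #2 = F0 9F 92 95.
Offset 7: leading byte 0xEE = 11101110 → 3-byte char #3 = EE BB A0.
Offset 10: leading byte 0xE0 = 11100000 → 3-byte char #4 = E0 BD 95.
Leading byte 0xE0 = 11100000 matches 1110xxxx → 3-byte sequence.
Byte 1: 0xE0 = 11100000, payload 0000 (4 bits).
Byte 2: 0xBD = 10111101 (10xxxxxx ✓), payload 111101.
Byte 3: 0x95 = 10010101 (10xxxxxx ✓), payload 010101.
Concatenate: 0000111101010101 = 0xF55 (16 bits → U+0F55).

U+0F55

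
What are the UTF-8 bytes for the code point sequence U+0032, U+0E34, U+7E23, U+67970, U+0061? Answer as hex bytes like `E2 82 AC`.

32 E0 B8 B4 E7 B8 A3 F1 A7 A5 B0 61

U+0032: 1-byte form → 32.
U+0E34: 3-byte form → E0 B8 B4.
U+7E23: 3-byte form → E7 B8 A3.
U+67970: 4-byte form → F1 A7 A5 B0.
U+0061: 1-byte form → 61.
Concatenated (12 bytes): 32 E0 B8 B4 E7 B8 A3 F1 A7 A5 B0 61.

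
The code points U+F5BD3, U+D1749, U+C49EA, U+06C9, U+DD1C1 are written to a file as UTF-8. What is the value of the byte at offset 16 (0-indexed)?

0x87

U+F5BD3 → 4-byte form F3 B5 AF 93 at offsets 0–3.
U+D1749 → 4-byte form F3 91 9D 89 at offsets 4–7.
U+C49EA → 4-byte form F3 84 A7 AA at offsets 8–11.
U+06C9 → 2-byte form DB 89 at offsets 12–13.
U+DD1C1 → 4-byte form F3 9D 87 81 at offsets 14–17.
Offset 16 falls in char 5's range; it's byte 3 of F3 9D 87 81 = 0x87.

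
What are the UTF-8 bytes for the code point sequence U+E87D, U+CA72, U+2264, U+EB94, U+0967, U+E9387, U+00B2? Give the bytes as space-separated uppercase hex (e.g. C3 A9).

EE A1 BD EC A9 B2 E2 89 A4 EE AE 94 E0 A5 A7 F3 A9 8E 87 C2 B2

U+E87D: 3-byte form → EE A1 BD.
U+CA72: 3-byte form → EC A9 B2.
U+2264: 3-byte form → E2 89 A4.
U+EB94: 3-byte form → EE AE 94.
U+0967: 3-byte form → E0 A5 A7.
U+E9387: 4-byte form → F3 A9 8E 87.
U+00B2: 2-byte form → C2 B2.
Concatenated (21 bytes): EE A1 BD EC A9 B2 E2 89 A4 EE AE 94 E0 A5 A7 F3 A9 8E 87 C2 B2.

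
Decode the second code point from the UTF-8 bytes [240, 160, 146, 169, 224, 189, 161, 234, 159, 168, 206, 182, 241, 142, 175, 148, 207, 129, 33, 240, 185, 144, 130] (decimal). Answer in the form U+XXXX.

Offset 0: leading byte 0xF0 = 11110000 → 4-byte char #1 = F0 A0 92 A9.
Offset 4: leading byte 0xE0 = 11100000 → 3-byte char #2 = E0 BD A1.
Leading byte 0xE0 = 11100000 matches 1110xxxx → 3-byte sequence.
Byte 1: 0xE0 = 11100000, payload 0000 (4 bits).
Byte 2: 0xBD = 10111101 (10xxxxxx ✓), payload 111101.
Byte 3: 0xA1 = 10100001 (10xxxxxx ✓), payload 100001.
Concatenate: 0000111101100001 = 0xF61 (16 bits → U+0F61).

U+0F61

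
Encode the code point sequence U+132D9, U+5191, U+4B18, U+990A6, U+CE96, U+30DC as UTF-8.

F0 93 8B 99 E5 86 91 E4 AC 98 F2 99 82 A6 EC BA 96 E3 83 9C

U+132D9: 4-byte form → F0 93 8B 99.
U+5191: 3-byte form → E5 86 91.
U+4B18: 3-byte form → E4 AC 98.
U+990A6: 4-byte form → F2 99 82 A6.
U+CE96: 3-byte form → EC BA 96.
U+30DC: 3-byte form → E3 83 9C.
Concatenated (20 bytes): F0 93 8B 99 E5 86 91 E4 AC 98 F2 99 82 A6 EC BA 96 E3 83 9C.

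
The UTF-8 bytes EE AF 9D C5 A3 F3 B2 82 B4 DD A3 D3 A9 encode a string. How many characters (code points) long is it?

5

Byte at offset 0: 0xEE = 11101110 → 3-byte char (#1). Advance 3.
Byte at offset 3: 0xC5 = 11000101 → 2-byte char (#2). Advance 2.
Byte at offset 5: 0xF3 = 11110011 → 4-byte char (#3). Advance 4.
Byte at offset 9: 0xDD = 11011101 → 2-byte char (#4). Advance 2.
Byte at offset 11: 0xD3 = 11010011 → 2-byte char (#5). Advance 2.
Reached end at offset 13 after 5 code points.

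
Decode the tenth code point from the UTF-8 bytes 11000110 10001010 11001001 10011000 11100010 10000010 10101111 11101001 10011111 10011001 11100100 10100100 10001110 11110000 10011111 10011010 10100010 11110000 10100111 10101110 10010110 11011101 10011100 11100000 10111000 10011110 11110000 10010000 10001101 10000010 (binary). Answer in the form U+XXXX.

Offset 0: leading byte 0xC6 = 11000110 → 2-byte char #1 = C6 8A.
Offset 2: leading byte 0xC9 = 11001001 → 2-byte char #2 = C9 98.
Offset 4: leading byte 0xE2 = 11100010 → 3-byte char #3 = E2 82 AF.
Offset 7: leading byte 0xE9 = 11101001 → 3-byte char #4 = E9 9F 99.
Offset 10: leading byte 0xE4 = 11100100 → 3-byte char #5 = E4 A4 8E.
Offset 13: leading byte 0xF0 = 11110000 → 4-byte char #6 = F0 9F 9A A2.
Offset 17: leading byte 0xF0 = 11110000 → 4-byte char #7 = F0 A7 AE 96.
Offset 21: leading byte 0xDD = 11011101 → 2-byte char #8 = DD 9C.
Offset 23: leading byte 0xE0 = 11100000 → 3-byte char #9 = E0 B8 9E.
Offset 26: leading byte 0xF0 = 11110000 → 4-byte char #10 = F0 90 8D 82.
Leading byte 0xF0 = 11110000 matches 11110xxx → 4-byte sequence.
Byte 1: 0xF0 = 11110000, payload 000 (3 bits).
Byte 2: 0x90 = 10010000 (10xxxxxx ✓), payload 010000.
Byte 3: 0x8D = 10001101 (10xxxxxx ✓), payload 001101.
Byte 4: 0x82 = 10000010 (10xxxxxx ✓), payload 000010.
Concatenate: 000010000001101000010 = 0x10342 (21 bits → U+10342).

U+10342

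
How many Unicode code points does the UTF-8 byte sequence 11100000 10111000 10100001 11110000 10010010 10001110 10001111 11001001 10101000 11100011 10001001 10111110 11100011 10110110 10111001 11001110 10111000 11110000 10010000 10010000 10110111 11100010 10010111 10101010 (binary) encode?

8

Byte at offset 0: 0xE0 = 11100000 → 3-byte char (#1). Advance 3.
Byte at offset 3: 0xF0 = 11110000 → 4-byte char (#2). Advance 4.
Byte at offset 7: 0xC9 = 11001001 → 2-byte char (#3). Advance 2.
Byte at offset 9: 0xE3 = 11100011 → 3-byte char (#4). Advance 3.
Byte at offset 12: 0xE3 = 11100011 → 3-byte char (#5). Advance 3.
Byte at offset 15: 0xCE = 11001110 → 2-byte char (#6). Advance 2.
Byte at offset 17: 0xF0 = 11110000 → 4-byte char (#7). Advance 4.
Byte at offset 21: 0xE2 = 11100010 → 3-byte char (#8). Advance 3.
Reached end at offset 24 after 8 code points.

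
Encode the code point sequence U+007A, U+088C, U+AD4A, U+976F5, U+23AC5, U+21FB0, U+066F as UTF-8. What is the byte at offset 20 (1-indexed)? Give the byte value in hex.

1-indexed offset 20 is 0-indexed offset 19.
U+007A → 1-byte form 7A at offsets 0–0.
U+088C → 3-byte form E0 A2 8C at offsets 1–3.
U+AD4A → 3-byte form EA B5 8A at offsets 4–6.
U+976F5 → 4-byte form F2 97 9B B5 at offsets 7–10.
U+23AC5 → 4-byte form F0 A3 AB 85 at offsets 11–14.
U+21FB0 → 4-byte form F0 A1 BE B0 at offsets 15–18.
U+066F → 2-byte form D9 AF at offsets 19–20.
Offset 19 falls in char 7's range; it's byte 1 of D9 AF = 0xD9.

0xD9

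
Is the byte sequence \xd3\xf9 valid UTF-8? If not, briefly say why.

Leading byte 0xD3 = 11010011 → 2-byte form.
Byte 2 is 0xF9 = 11111001, which is not 10xxxxxx — expected a continuation byte.

invalid (non-continuation byte where continuation expected)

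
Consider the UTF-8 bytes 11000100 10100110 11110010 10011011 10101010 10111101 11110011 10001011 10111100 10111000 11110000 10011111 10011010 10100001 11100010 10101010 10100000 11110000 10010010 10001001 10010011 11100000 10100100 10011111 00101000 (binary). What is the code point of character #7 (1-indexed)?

Offset 0: leading byte 0xC4 = 11000100 → 2-byte char #1 = C4 A6.
Offset 2: leading byte 0xF2 = 11110010 → 4-byte char #2 = F2 9B AA BD.
Offset 6: leading byte 0xF3 = 11110011 → 4-byte char #3 = F3 8B BC B8.
Offset 10: leading byte 0xF0 = 11110000 → 4-byte char #4 = F0 9F 9A A1.
Offset 14: leading byte 0xE2 = 11100010 → 3-byte char #5 = E2 AA A0.
Offset 17: leading byte 0xF0 = 11110000 → 4-byte char #6 = F0 92 89 93.
Offset 21: leading byte 0xE0 = 11100000 → 3-byte char #7 = E0 A4 9F.
Leading byte 0xE0 = 11100000 matches 1110xxxx → 3-byte sequence.
Byte 1: 0xE0 = 11100000, payload 0000 (4 bits).
Byte 2: 0xA4 = 10100100 (10xxxxxx ✓), payload 100100.
Byte 3: 0x9F = 10011111 (10xxxxxx ✓), payload 011111.
Concatenate: 0000100100011111 = 0x91F (16 bits → U+091F).

U+091F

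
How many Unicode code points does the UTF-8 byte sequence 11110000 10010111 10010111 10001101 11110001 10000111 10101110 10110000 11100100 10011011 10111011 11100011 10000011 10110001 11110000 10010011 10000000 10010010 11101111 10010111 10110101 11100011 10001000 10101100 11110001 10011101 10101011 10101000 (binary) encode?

8

Byte at offset 0: 0xF0 = 11110000 → 4-byte char (#1). Advance 4.
Byte at offset 4: 0xF1 = 11110001 → 4-byte char (#2). Advance 4.
Byte at offset 8: 0xE4 = 11100100 → 3-byte char (#3). Advance 3.
Byte at offset 11: 0xE3 = 11100011 → 3-byte char (#4). Advance 3.
Byte at offset 14: 0xF0 = 11110000 → 4-byte char (#5). Advance 4.
Byte at offset 18: 0xEF = 11101111 → 3-byte char (#6). Advance 3.
Byte at offset 21: 0xE3 = 11100011 → 3-byte char (#7). Advance 3.
Byte at offset 24: 0xF1 = 11110001 → 4-byte char (#8). Advance 4.
Reached end at offset 28 after 8 code points.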